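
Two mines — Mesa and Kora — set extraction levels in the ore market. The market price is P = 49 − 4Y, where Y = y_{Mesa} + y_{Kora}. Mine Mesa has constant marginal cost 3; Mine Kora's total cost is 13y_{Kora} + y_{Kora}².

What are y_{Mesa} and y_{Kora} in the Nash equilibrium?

4.9375, 1.625

Mine Mesa's profit: π = y_{Mesa}(49 − 4(y_{Mesa} + y_{Kora})) − 3y_{Mesa}.
∂π/∂y_{Mesa} = 46 − 8y_{Mesa} − 4y_{Kora} = 0, so y_{Mesa} = 5.75 − 0.5y_{Kora}.
For Kora: ∂π/∂y_{Kora} = 36 − 10y_{Kora} − 4y_{Mesa} = 0 ⇒ y_{Kora} = 3.6 − 0.4y_{Mesa}.
Substituting the second reaction function into the first: y_{Mesa} = 5.75 − 0.5(3.6 − 0.4y_{Mesa}), which gives 0.8y_{Mesa} = 3.95 ⇒ y_{Mesa} = 4.9375.
Then y_{Kora} = 3.6 − 0.4·4.9375 = 1.625.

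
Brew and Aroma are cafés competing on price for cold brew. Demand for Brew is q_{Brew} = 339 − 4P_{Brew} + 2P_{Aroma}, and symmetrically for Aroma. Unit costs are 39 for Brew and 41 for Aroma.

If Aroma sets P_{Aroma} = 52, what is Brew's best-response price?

74.875

Brew's profit: π = (P_{Brew} − 39)(339 − 4P_{Brew} + 2P_{Aroma}).
∂π/∂P_{Brew} = 495 − 8P_{Brew} + 2P_{Aroma} = 0 ⇒ P_{Brew} = 61.875 + 0.25P_{Aroma}.
At P_{Aroma} = 52: P_{Brew} = 61.875 + 0.25·52 = 74.875.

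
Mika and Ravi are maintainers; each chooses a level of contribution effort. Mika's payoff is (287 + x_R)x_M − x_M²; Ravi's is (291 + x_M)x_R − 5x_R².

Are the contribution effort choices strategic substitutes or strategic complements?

Expanding Mika's payoff: 287x_M + x_Rx_M − x_M².
∂π/∂x_M = 287 + x_R − 2x_M = 0, so x_M = 143.5 + 0.5x_R.
The best-response slope dx_M/dx_R = 0.5 > 0: the reaction function is upward-sloping, so the choices are strategic complements.

strategic complements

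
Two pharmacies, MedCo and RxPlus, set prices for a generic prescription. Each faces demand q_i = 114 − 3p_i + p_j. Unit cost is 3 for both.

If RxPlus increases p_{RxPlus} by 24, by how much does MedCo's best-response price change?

4

MedCo's profit: π = (p_{MedCo} − 3)(114 − 3p_{MedCo} + p_{RxPlus}).
∂π/∂p_{MedCo} = 123 − 6p_{MedCo} + p_{RxPlus} = 0 ⇒ p_{MedCo} = 20.5 + (1/6)p_{RxPlus}.
The reaction-function slope is 1/6, so a 24-unit rise in p_{RxPlus} moves p_{MedCo} by 1/6 × 24 = 4. MedCo's best response rises — the actions are strategic complements.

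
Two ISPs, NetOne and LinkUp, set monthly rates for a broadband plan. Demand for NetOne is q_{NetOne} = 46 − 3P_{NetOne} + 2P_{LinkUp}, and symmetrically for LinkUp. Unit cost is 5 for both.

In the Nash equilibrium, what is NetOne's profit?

NetOne's profit: π = (P_{NetOne} − 5)(46 − 3P_{NetOne} + 2P_{LinkUp}).
∂π/∂P_{NetOne} = 61 − 6P_{NetOne} + 2P_{LinkUp} = 0 ⇒ P_{NetOne} = 61/6 + (1/3)P_{LinkUp}.
By symmetry P_{LinkUp} = P_{NetOne}; substituting into the reaction function, (2/3)P_{NetOne} = 61/6 and P_{NetOne} = 15.25.
q_{NetOne} = 46 − 3·15.25 + 2·15.25 = 30.75.
Profit = (15.25 − 5)·30.75 = 315.1875.

315.1875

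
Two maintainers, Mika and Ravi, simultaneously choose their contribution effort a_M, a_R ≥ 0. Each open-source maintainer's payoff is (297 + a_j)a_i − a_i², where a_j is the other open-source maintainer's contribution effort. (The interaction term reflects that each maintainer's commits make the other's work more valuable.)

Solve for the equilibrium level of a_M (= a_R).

Mika's payoff is (297 + a_R)a_M − a_M².
∂π/∂a_M = 297 + a_R − 2a_M = 0, so a_M = 148.5 + 0.5a_R.
The game is symmetric, so in equilibrium a_R = a_M: the reaction function gives 0.5a_M = 148.5, hence a_M = 297.

297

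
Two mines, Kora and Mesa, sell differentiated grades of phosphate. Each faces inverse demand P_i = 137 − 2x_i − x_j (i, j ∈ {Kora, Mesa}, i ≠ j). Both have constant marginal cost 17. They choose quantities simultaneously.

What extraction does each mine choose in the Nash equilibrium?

24

Mine Kora's profit: π = x_{Kora}(137 − 2x_{Kora} − x_{Mesa}) − 17x_{Kora}.
∂π/∂x_{Kora} = 120 − 4x_{Kora} − x_{Mesa} = 0 ⇒ x_{Kora} = 30 − 0.25x_{Mesa}.
The game is symmetric, so in equilibrium x_{Mesa} = x_{Kora}: the reaction function gives 1.25x_{Kora} = 30, hence x_{Kora} = 24.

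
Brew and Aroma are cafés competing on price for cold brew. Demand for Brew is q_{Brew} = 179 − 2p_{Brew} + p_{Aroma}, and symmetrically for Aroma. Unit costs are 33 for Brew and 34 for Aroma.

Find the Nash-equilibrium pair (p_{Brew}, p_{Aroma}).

81.8, 82.2

Brew's profit: π = (p_{Brew} − 33)(179 − 2p_{Brew} + p_{Aroma}).
∂π/∂p_{Brew} = 245 − 4p_{Brew} + p_{Aroma} = 0 ⇒ p_{Brew} = 61.25 + 0.25p_{Aroma}.
Similarly p_{Aroma} = 61.75 + 0.25p_{Brew}.
Plugging p_{Aroma} into Brew's best response: p_{Brew} = 61.25 + 0.25(61.75 + 0.25p_{Brew}) ⇒ 0.9375p_{Brew} = 76.6875, so p_{Brew} = 81.8.
Then p_{Aroma} = 61.75 + 0.25·81.8 = 82.2.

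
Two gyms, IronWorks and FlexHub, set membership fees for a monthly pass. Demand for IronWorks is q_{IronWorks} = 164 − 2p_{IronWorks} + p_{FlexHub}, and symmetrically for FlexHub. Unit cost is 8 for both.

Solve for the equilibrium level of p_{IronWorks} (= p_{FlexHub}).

60

IronWorks's profit: π = (p_{IronWorks} − 8)(164 − 2p_{IronWorks} + p_{FlexHub}).
∂π/∂p_{IronWorks} = 180 − 4p_{IronWorks} + p_{FlexHub} = 0 ⇒ p_{IronWorks} = 45 + 0.25p_{FlexHub}.
The game is symmetric, so in equilibrium p_{FlexHub} = p_{IronWorks}: the reaction function gives 0.75p_{IronWorks} = 45, hence p_{IronWorks} = 60.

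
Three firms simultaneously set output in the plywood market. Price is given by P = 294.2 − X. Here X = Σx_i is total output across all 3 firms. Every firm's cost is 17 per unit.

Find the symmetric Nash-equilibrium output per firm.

69.3

A representative firm's profit is π_i = x_i(294.2 − X) − 17x_i, with X = x_i + Σ_{j≠i} x_j.
First-order condition: 277.2 − 2x_i − Σ_{j≠i} x_j = 0.
Imposing symmetry (x_j = x for all j) turns Σ_{j≠i} x_j into 2x, so 277.2 = 4x and x = 69.3.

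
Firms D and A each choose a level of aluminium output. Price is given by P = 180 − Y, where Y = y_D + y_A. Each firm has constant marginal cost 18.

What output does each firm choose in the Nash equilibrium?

Firm D's profit: π = y_D(180 − (y_D + y_A)) − 18y_D.
∂π/∂y_D = 162 − 2y_D − y_A = 0, so y_D = 81 − 0.5y_A.
The game is symmetric, so in equilibrium y_A = y_D: the reaction function gives 1.5y_D = 81, hence y_D = 54.

54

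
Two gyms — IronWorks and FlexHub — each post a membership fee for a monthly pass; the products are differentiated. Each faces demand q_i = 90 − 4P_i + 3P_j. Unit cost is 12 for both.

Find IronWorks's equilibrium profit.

IronWorks's profit: π = (P_{IronWorks} − 12)(90 − 4P_{IronWorks} + 3P_{FlexHub}).
∂π/∂P_{IronWorks} = 138 − 8P_{IronWorks} + 3P_{FlexHub} = 0 ⇒ P_{IronWorks} = 17.25 + 0.375P_{FlexHub}.
The game is symmetric, so in equilibrium P_{FlexHub} = P_{IronWorks}: the reaction function gives 0.625P_{IronWorks} = 17.25, hence P_{IronWorks} = 27.6.
q_{IronWorks} = 90 − 4·27.6 + 3·27.6 = 62.4.
Profit = (27.6 − 12)·62.4 = 973.44.

973.44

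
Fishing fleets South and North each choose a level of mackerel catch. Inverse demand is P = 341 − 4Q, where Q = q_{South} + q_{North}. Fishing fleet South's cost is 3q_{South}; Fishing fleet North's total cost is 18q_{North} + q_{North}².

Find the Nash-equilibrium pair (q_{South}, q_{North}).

32.625, 19.25

Fishing fleet South's profit: π = q_{South}(341 − 4(q_{South} + q_{North})) − 3q_{South}.
∂π/∂q_{South} = 338 − 8q_{South} − 4q_{North} = 0, so q_{South} = 42.25 − 0.5q_{North}.
For North: ∂π/∂q_{North} = 323 − 10q_{North} − 4q_{South} = 0 ⇒ q_{North} = 32.3 − 0.4q_{South}.
Substituting the second reaction function into the first: q_{South} = 42.25 − 0.5(32.3 − 0.4q_{South}), which gives 0.8q_{South} = 26.1 ⇒ q_{South} = 32.625.
Then q_{North} = 32.3 − 0.4·32.625 = 19.25.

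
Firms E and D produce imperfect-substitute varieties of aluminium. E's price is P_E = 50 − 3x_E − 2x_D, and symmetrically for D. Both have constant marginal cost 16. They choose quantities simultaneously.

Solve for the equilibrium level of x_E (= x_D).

Firm E's profit: π = x_E(50 − 3x_E − 2x_D) − 16x_E.
∂π/∂x_E = 34 − 6x_E − 2x_D = 0 ⇒ x_E = 17/3 − (1/3)x_D.
The game is symmetric, so in equilibrium x_D = x_E: the reaction function gives (4/3)x_E = 17/3, hence x_E = 4.25.

4.25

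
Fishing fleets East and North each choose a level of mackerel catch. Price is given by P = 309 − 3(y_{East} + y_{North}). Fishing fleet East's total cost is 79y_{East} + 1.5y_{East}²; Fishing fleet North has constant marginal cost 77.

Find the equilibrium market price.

Fishing fleet East's profit: π = y_{East}(309 − 3(y_{East} + y_{North})) − 79y_{East} − 1.5y_{East}².
∂π/∂y_{East} = 230 − 9y_{East} − 3y_{North} = 0, so y_{East} = 230/9 − (1/3)y_{North}.
For North: ∂π/∂y_{North} = 232 − 6y_{North} − 3y_{East} = 0 ⇒ y_{North} = 116/3 − 0.5y_{East}.
Substituting the second reaction function into the first: y_{East} = 230/9 − (1/3)(116/3 − 0.5y_{East}), which gives (5/6)y_{East} = 38/3 ⇒ y_{East} = 15.2.
Then y_{North} = 116/3 − 0.5·15.2 = 466/15.
Equilibrium price: P = 309 − 3·(694/15) = 170.2.

170.2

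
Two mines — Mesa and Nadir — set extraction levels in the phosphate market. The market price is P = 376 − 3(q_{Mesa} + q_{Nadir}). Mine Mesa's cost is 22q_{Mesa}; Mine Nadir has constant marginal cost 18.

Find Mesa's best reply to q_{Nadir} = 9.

Mine Mesa's profit: π = q_{Mesa}(376 − 3(q_{Mesa} + q_{Nadir})) − 22q_{Mesa}.
∂π/∂q_{Mesa} = 354 − 6q_{Mesa} − 3q_{Nadir} = 0, so q_{Mesa} = 59 − 0.5q_{Nadir}.
At q_{Nadir} = 9: q_{Mesa} = 59 − 0.5·9 = 54.5.

54.5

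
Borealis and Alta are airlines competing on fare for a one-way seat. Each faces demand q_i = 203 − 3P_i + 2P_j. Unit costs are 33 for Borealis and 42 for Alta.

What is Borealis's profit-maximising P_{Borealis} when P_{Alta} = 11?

54

Borealis's profit: π = (P_{Borealis} − 33)(203 − 3P_{Borealis} + 2P_{Alta}).
∂π/∂P_{Borealis} = 302 − 6P_{Borealis} + 2P_{Alta} = 0 ⇒ P_{Borealis} = 151/3 + (1/3)P_{Alta}.
At P_{Alta} = 11: P_{Borealis} = 151/3 + (1/3)·11 = 54.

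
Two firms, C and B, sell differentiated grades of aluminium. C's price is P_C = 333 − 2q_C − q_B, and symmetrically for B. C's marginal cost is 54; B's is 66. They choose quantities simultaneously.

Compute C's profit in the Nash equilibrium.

6407.12

Firm C's profit: π = q_C(333 − 2q_C − q_B) − 54q_C.
∂π/∂q_C = 279 − 4q_C − q_B = 0 ⇒ q_C = 69.75 − 0.25q_B.
Similarly q_B = 66.75 − 0.25q_C.
Solving the two reaction functions simultaneously: (1 − (−0.25)(−0.25))q_C = 69.75 − 0.25·66.75, so 0.9375q_C = 53.0625 and q_C = 56.6.
Then q_B = 66.75 − 0.25·56.6 = 52.6.
P_C = 333 − 2·56.6 − 52.6 = 167.2.
Profit = (167.2 − 54)·56.6 = 6407.12.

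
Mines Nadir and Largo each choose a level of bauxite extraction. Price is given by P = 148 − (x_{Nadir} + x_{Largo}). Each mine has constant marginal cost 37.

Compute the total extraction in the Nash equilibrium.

74

Mine Nadir's profit: π = x_{Nadir}(148 − (x_{Nadir} + x_{Largo})) − 37x_{Nadir}.
∂π/∂x_{Nadir} = 111 − 2x_{Nadir} − x_{Largo} = 0, so x_{Nadir} = 55.5 − 0.5x_{Largo}.
The game is symmetric, so in equilibrium x_{Largo} = x_{Nadir}: the reaction function gives 1.5x_{Nadir} = 55.5, hence x_{Nadir} = 37.
Total extraction: 37 + 37 = 74.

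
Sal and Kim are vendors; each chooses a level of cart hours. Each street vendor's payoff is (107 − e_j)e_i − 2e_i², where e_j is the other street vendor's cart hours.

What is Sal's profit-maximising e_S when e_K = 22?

21.25

Sal's payoff is (107 − e_K)e_S − 2e_S².
∂π/∂e_S = 107 − e_K − 4e_S = 0, so e_S = 26.75 − 0.25e_K.
At e_K = 22: e_S = 26.75 − 0.25·22 = 21.25.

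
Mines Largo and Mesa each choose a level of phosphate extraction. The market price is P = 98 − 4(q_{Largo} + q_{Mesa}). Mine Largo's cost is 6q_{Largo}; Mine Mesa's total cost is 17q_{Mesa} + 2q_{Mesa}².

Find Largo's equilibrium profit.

380.25

Mine Largo's profit: π = q_{Largo}(98 − 4(q_{Largo} + q_{Mesa})) − 6q_{Largo}.
∂π/∂q_{Largo} = 92 − 8q_{Largo} − 4q_{Mesa} = 0, so q_{Largo} = 11.5 − 0.5q_{Mesa}.
For Mesa: ∂π/∂q_{Mesa} = 81 − 12q_{Mesa} − 4q_{Largo} = 0 ⇒ q_{Mesa} = 6.75 − (1/3)q_{Largo}.
Plugging q_{Mesa} into Largo's best response: q_{Largo} = 11.5 − 0.5(6.75 − (1/3)q_{Largo}) ⇒ (5/6)q_{Largo} = 8.125, so q_{Largo} = 9.75.
Then q_{Mesa} = 6.75 − (1/3)·9.75 = 3.5.
Price P = 98 − 4·13.25 = 45.
Largo's profit: (45 − 6)·9.75 = 380.25.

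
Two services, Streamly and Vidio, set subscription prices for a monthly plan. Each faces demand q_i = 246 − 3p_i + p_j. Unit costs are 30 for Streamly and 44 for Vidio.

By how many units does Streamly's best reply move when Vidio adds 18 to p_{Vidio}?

Streamly's profit: π = (p_{Streamly} − 30)(246 − 3p_{Streamly} + p_{Vidio}).
∂π/∂p_{Streamly} = 336 − 6p_{Streamly} + p_{Vidio} = 0 ⇒ p_{Streamly} = 56 + (1/6)p_{Vidio}.
The reaction-function slope is 1/6, so an 18-unit rise in p_{Vidio} moves p_{Streamly} by 1/6 × 18 = 3. Streamly's best response rises — the actions are strategic complements.

3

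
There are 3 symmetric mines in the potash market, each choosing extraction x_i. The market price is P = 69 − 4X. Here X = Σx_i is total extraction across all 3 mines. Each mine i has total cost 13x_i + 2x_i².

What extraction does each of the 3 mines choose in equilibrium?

A representative mine's profit is π_i = x_i(69 − 4X) − 13x_i − 2x_i², with X = x_i + Σ_{j≠i} x_j.
First-order condition: 56 − 12x_i − 4Σ_{j≠i} x_j = 0.
With identical mines, set every x_j = x: then 56 − 12x − 8x = 0, i.e. x = 56/20 = 2.8.

2.8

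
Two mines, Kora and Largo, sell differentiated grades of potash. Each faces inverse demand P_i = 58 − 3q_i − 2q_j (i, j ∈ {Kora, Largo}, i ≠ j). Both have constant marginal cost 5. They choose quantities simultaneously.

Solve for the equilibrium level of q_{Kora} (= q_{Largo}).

6.625

Mine Kora's profit: π = q_{Kora}(58 − 3q_{Kora} − 2q_{Largo}) − 5q_{Kora}.
∂π/∂q_{Kora} = 53 − 6q_{Kora} − 2q_{Largo} = 0 ⇒ q_{Kora} = 53/6 − (1/3)q_{Largo}.
Setting q_{Kora} = q_{Largo} in the reaction function: q_{Kora} = 53/6 − (1/3)q_{Kora}, so q_{Kora} = (53/6) / (4/3) = 6.625.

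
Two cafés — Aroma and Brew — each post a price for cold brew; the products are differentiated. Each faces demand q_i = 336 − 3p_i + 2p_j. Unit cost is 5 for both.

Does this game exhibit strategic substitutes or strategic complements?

Aroma's profit: π = (p_{Aroma} − 5)(336 − 3p_{Aroma} + 2p_{Brew}).
∂π/∂p_{Aroma} = 351 − 6p_{Aroma} + 2p_{Brew} = 0 ⇒ p_{Aroma} = 58.5 + (1/3)p_{Brew}.
The best-response slope dp_{Aroma}/dp_{Brew} = 1/3 > 0: the reaction function is upward-sloping, so the choices are strategic complements.

strategic complements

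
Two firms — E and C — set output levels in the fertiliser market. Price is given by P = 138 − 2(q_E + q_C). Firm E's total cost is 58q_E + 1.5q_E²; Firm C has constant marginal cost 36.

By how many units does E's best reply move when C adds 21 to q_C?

Firm E's profit: π = q_E(138 − 2(q_E + q_C)) − 58q_E − 1.5q_E².
∂π/∂q_E = 80 − 7q_E − 2q_C = 0, so q_E = 80/7 − (2/7)q_C.
The reaction-function slope is −2/7, so a 21-unit rise in q_C moves q_E by −2/7 × 21 = −6. E's best response falls — the actions are strategic substitutes.

-6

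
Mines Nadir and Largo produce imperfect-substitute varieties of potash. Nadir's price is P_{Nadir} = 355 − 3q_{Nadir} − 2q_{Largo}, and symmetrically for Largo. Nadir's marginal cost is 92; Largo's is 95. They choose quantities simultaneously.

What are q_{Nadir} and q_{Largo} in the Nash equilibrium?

33.0625, 32.3125

Mine Nadir's profit: π = q_{Nadir}(355 − 3q_{Nadir} − 2q_{Largo}) − 92q_{Nadir}.
∂π/∂q_{Nadir} = 263 − 6q_{Nadir} − 2q_{Largo} = 0 ⇒ q_{Nadir} = 263/6 − (1/3)q_{Largo}.
Similarly q_{Largo} = 130/3 − (1/3)q_{Nadir}.
Plugging q_{Largo} into Nadir's best response: q_{Nadir} = 263/6 − (1/3)(130/3 − (1/3)q_{Nadir}) ⇒ (8/9)q_{Nadir} = 529/18, so q_{Nadir} = 33.0625.
Then q_{Largo} = 130/3 − (1/3)·33.0625 = 32.3125.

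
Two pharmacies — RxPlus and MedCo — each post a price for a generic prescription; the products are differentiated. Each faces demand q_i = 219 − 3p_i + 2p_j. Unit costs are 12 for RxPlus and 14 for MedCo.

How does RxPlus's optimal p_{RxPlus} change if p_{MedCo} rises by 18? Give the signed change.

RxPlus's profit: π = (p_{RxPlus} − 12)(219 − 3p_{RxPlus} + 2p_{MedCo}).
∂π/∂p_{RxPlus} = 255 − 6p_{RxPlus} + 2p_{MedCo} = 0 ⇒ p_{RxPlus} = 42.5 + (1/3)p_{MedCo}.
The reaction-function slope is 1/3, so an 18-unit rise in p_{MedCo} moves p_{RxPlus} by 1/3 × 18 = 6. RxPlus's best response rises — the actions are strategic complements.

6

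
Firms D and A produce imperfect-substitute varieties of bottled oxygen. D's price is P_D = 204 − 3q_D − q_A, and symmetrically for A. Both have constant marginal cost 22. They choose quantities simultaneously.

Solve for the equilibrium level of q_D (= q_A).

26

Firm D's profit: π = q_D(204 − 3q_D − q_A) − 22q_D.
∂π/∂q_D = 182 − 6q_D − q_A = 0 ⇒ q_D = 91/3 − (1/6)q_A.
By symmetry q_A = q_D; substituting into the reaction function, (7/6)q_D = 91/3 and q_D = 26.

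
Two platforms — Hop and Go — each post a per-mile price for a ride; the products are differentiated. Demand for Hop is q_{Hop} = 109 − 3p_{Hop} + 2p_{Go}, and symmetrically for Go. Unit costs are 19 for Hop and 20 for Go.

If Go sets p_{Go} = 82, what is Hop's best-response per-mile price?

55

Hop's profit: π = (p_{Hop} − 19)(109 − 3p_{Hop} + 2p_{Go}).
∂π/∂p_{Hop} = 166 − 6p_{Hop} + 2p_{Go} = 0 ⇒ p_{Hop} = 83/3 + (1/3)p_{Go}.
At p_{Go} = 82: p_{Hop} = 83/3 + (1/3)·82 = 55.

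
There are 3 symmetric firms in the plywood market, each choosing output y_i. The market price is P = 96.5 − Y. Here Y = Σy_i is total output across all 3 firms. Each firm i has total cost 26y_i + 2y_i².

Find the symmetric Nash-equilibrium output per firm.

8.8125

A representative firm's profit is π_i = y_i(96.5 − Y) − 26y_i − 2y_i², with Y = y_i + Σ_{j≠i} y_j.
First-order condition: 70.5 − 6y_i − Σ_{j≠i} y_j = 0.
With identical firms, set every y_j = y: then 70.5 − 6y − 2y = 0, i.e. y = 70.5/8 = 8.8125.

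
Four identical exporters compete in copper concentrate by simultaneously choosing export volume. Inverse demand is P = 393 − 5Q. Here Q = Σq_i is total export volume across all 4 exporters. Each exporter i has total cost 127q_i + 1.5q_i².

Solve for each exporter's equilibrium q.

A representative exporter's profit is π_i = q_i(393 − 5Q) − 127q_i − 1.5q_i², with Q = q_i + Σ_{j≠i} q_j.
First-order condition: 266 − 13q_i − 5Σ_{j≠i} q_j = 0.
With identical exporters, set every q_j = q: then 266 − 13q − 15q = 0, i.e. q = 266/28 = 9.5.

9.5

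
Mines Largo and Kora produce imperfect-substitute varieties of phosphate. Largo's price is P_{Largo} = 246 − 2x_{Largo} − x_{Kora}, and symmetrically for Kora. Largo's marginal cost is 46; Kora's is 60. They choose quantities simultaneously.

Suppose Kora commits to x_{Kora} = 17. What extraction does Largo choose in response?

Mine Largo's profit: π = x_{Largo}(246 − 2x_{Largo} − x_{Kora}) − 46x_{Largo}.
∂π/∂x_{Largo} = 200 − 4x_{Largo} − x_{Kora} = 0 ⇒ x_{Largo} = 50 − 0.25x_{Kora}.
At x_{Kora} = 17: x_{Largo} = 50 − 0.25·17 = 45.75.

45.75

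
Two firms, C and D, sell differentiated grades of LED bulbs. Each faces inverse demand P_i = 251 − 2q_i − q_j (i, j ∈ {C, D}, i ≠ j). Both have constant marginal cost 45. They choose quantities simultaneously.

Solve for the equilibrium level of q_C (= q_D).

41.2

Firm C's profit: π = q_C(251 − 2q_C − q_D) − 45q_C.
∂π/∂q_C = 206 − 4q_C − q_D = 0 ⇒ q_C = 51.5 − 0.25q_D.
The game is symmetric, so in equilibrium q_D = q_C: the reaction function gives 1.25q_C = 51.5, hence q_C = 41.2.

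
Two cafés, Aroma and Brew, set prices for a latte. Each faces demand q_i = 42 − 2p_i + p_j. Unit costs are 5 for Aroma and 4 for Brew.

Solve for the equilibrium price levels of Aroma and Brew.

17.2, 16.8

Aroma's profit: π = (p_{Aroma} − 5)(42 − 2p_{Aroma} + p_{Brew}).
∂π/∂p_{Aroma} = 52 − 4p_{Aroma} + p_{Brew} = 0 ⇒ p_{Aroma} = 13 + 0.25p_{Brew}.
Similarly p_{Brew} = 12.5 + 0.25p_{Aroma}.
Substituting the second reaction function into the first: p_{Aroma} = 13 + 0.25(12.5 + 0.25p_{Aroma}), which gives 0.9375p_{Aroma} = 16.125 ⇒ p_{Aroma} = 17.2.
Then p_{Brew} = 12.5 + 0.25·17.2 = 16.8.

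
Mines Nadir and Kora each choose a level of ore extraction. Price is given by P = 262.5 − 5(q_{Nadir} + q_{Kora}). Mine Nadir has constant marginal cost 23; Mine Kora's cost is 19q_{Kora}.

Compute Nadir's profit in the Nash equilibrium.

1232.45

Mine Nadir's profit: π = q_{Nadir}(262.5 − 5(q_{Nadir} + q_{Kora})) − 23q_{Nadir}.
∂π/∂q_{Nadir} = 239.5 − 10q_{Nadir} − 5q_{Kora} = 0, so q_{Nadir} = 23.95 − 0.5q_{Kora}.
By the same steps for Kora: q_{Kora} = 24.35 − 0.5q_{Nadir}.
Solving the two reaction functions simultaneously: (1 − (−0.5)(−0.5))q_{Nadir} = 23.95 − 0.5·24.35, so 0.75q_{Nadir} = 11.775 and q_{Nadir} = 15.7.
Then q_{Kora} = 24.35 − 0.5·15.7 = 16.5.
Price P = 262.5 − 5·32.2 = 101.5.
Nadir's profit: (101.5 − 23)·15.7 = 1232.45.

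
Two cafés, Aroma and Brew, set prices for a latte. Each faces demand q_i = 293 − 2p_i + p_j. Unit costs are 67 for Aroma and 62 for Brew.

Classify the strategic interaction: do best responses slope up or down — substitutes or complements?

Aroma's profit: π = (p_{Aroma} − 67)(293 − 2p_{Aroma} + p_{Brew}).
∂π/∂p_{Aroma} = 427 − 4p_{Aroma} + p_{Brew} = 0 ⇒ p_{Aroma} = 106.75 + 0.25p_{Brew}.
The best-response slope dp_{Aroma}/dp_{Brew} = 0.25 > 0: the reaction function is upward-sloping, so the choices are strategic complements.

strategic complements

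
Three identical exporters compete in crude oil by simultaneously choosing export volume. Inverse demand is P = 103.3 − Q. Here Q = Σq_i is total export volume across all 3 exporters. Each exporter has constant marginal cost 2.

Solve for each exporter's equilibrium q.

25.325

A representative exporter's profit is π_i = q_i(103.3 − Q) − 2q_i, with Q = q_i + Σ_{j≠i} q_j.
First-order condition: 101.3 − 2q_i − Σ_{j≠i} q_j = 0.
In a symmetric equilibrium every exporter chooses the same q, so Σ_{j≠i} q_j = 2q. The condition becomes 101.3 − 4q = 0, giving q = 101.3/4 = 25.325.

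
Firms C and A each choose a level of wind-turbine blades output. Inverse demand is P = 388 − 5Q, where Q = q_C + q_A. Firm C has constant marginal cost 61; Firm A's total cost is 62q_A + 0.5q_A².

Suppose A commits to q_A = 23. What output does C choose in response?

21.2

Firm C's profit: π = q_C(388 − 5(q_C + q_A)) − 61q_C.
∂π/∂q_C = 327 − 10q_C − 5q_A = 0, so q_C = 32.7 − 0.5q_A.
At q_A = 23: q_C = 32.7 − 0.5·23 = 21.2.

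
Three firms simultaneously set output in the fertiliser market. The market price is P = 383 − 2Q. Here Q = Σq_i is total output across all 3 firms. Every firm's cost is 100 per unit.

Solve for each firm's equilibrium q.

A representative firm's profit is π_i = q_i(383 − 2Q) − 100q_i, with Q = q_i + Σ_{j≠i} q_j.
First-order condition: 283 − 4q_i − 2Σ_{j≠i} q_j = 0.
With identical firms, set every q_j = q: then 283 − 4q − 4q = 0, i.e. q = 283/8 = 35.375.

35.375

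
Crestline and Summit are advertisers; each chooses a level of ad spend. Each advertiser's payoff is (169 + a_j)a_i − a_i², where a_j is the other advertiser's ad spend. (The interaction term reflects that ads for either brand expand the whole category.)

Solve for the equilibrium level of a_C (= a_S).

Crestline's payoff is (169 + a_S)a_C − a_C².
∂π/∂a_C = 169 + a_S − 2a_C = 0, so a_C = 84.5 + 0.5a_S.
The game is symmetric, so in equilibrium a_S = a_C: the reaction function gives 0.5a_C = 84.5, hence a_C = 169.

169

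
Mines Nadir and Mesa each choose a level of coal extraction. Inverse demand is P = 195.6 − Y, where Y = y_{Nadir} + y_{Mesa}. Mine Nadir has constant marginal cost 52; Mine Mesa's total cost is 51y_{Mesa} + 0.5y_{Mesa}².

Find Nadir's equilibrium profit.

3276.4176

Mine Nadir's profit: π = y_{Nadir}(195.6 − (y_{Nadir} + y_{Mesa})) − 52y_{Nadir}.
∂π/∂y_{Nadir} = 143.6 − 2y_{Nadir} − y_{Mesa} = 0, so y_{Nadir} = 71.8 − 0.5y_{Mesa}.
For Mesa: ∂π/∂y_{Mesa} = 144.6 − 3y_{Mesa} − y_{Nadir} = 0 ⇒ y_{Mesa} = 48.2 − (1/3)y_{Nadir}.
Solving the two reaction functions simultaneously: (1 − (−0.5)(−1/3))y_{Nadir} = 71.8 − 0.5·48.2, so (5/6)y_{Nadir} = 47.7 and y_{Nadir} = 57.24.
Then y_{Mesa} = 48.2 − (1/3)·57.24 = 29.12.
Price P = 195.6 − 86.36 = 109.24.
Nadir's profit: (109.24 − 52)·57.24 = 3276.4176.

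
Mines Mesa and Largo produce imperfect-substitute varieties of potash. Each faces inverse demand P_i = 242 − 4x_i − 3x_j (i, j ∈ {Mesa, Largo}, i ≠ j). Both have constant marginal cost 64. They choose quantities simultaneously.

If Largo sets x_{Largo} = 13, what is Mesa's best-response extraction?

17.375

Mine Mesa's profit: π = x_{Mesa}(242 − 4x_{Mesa} − 3x_{Largo}) − 64x_{Mesa}.
∂π/∂x_{Mesa} = 178 − 8x_{Mesa} − 3x_{Largo} = 0 ⇒ x_{Mesa} = 22.25 − 0.375x_{Largo}.
At x_{Largo} = 13: x_{Mesa} = 22.25 − 0.375·13 = 17.375.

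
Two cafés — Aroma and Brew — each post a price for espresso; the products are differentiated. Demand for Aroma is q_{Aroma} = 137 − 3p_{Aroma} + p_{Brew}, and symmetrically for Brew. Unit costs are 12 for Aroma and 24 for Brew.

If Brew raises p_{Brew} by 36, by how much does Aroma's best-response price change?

Aroma's profit: π = (p_{Aroma} − 12)(137 − 3p_{Aroma} + p_{Brew}).
∂π/∂p_{Aroma} = 173 − 6p_{Aroma} + p_{Brew} = 0 ⇒ p_{Aroma} = 173/6 + (1/6)p_{Brew}.
The reaction-function slope is 1/6, so a 36-unit rise in p_{Brew} moves p_{Aroma} by 1/6 × 36 = 6. Aroma's best response rises — the actions are strategic complements.

6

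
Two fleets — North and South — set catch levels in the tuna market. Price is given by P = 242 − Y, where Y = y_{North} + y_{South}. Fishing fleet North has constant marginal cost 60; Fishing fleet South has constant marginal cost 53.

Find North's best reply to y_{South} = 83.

49.5

Fishing fleet North's profit: π = y_{North}(242 − (y_{North} + y_{South})) − 60y_{North}.
∂π/∂y_{North} = 182 − 2y_{North} − y_{South} = 0, so y_{North} = 91 − 0.5y_{South}.
At y_{South} = 83: y_{North} = 91 − 0.5·83 = 49.5.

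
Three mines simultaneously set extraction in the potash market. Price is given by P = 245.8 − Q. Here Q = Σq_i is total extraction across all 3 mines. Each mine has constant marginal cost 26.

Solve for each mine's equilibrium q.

54.95

A representative mine's profit is π_i = q_i(245.8 − Q) − 26q_i, with Q = q_i + Σ_{j≠i} q_j.
First-order condition: 219.8 − 2q_i − Σ_{j≠i} q_j = 0.
Imposing symmetry (q_j = q for all j) turns Σ_{j≠i} q_j into 2q, so 219.8 = 4q and q = 54.95.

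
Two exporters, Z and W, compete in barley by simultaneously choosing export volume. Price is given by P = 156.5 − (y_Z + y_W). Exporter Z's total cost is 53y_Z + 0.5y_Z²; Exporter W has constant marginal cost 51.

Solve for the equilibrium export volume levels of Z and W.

20.3, 42.6

Exporter Z's profit: π = y_Z(156.5 − (y_Z + y_W)) − 53y_Z − 0.5y_Z².
∂π/∂y_Z = 103.5 − 3y_Z − y_W = 0, so y_Z = 34.5 − (1/3)y_W.
For W: ∂π/∂y_W = 105.5 − 2y_W − y_Z = 0 ⇒ y_W = 52.75 − 0.5y_Z.
Plugging y_W into Z's best response: y_Z = 34.5 − (1/3)(52.75 − 0.5y_Z) ⇒ (5/6)y_Z = 203/12, so y_Z = 20.3.
Then y_W = 52.75 − 0.5·20.3 = 42.6.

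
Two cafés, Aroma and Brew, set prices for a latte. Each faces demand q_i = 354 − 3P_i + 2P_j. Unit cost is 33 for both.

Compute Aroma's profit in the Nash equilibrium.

Aroma's profit: π = (P_{Aroma} − 33)(354 − 3P_{Aroma} + 2P_{Brew}).
∂π/∂P_{Aroma} = 453 − 6P_{Aroma} + 2P_{Brew} = 0 ⇒ P_{Aroma} = 75.5 + (1/3)P_{Brew}.
The game is symmetric, so in equilibrium P_{Brew} = P_{Aroma}: the reaction function gives (2/3)P_{Aroma} = 75.5, hence P_{Aroma} = 113.25.
q_{Aroma} = 354 − 3·113.25 + 2·113.25 = 240.75.
Profit = (113.25 − 33)·240.75 = 19320.1875.

19320.1875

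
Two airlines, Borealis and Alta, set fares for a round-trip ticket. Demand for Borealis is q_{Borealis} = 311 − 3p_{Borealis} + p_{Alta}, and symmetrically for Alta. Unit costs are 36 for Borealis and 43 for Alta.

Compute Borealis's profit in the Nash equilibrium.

Borealis's profit: π = (p_{Borealis} − 36)(311 − 3p_{Borealis} + p_{Alta}).
∂π/∂p_{Borealis} = 419 − 6p_{Borealis} + p_{Alta} = 0 ⇒ p_{Borealis} = 419/6 + (1/6)p_{Alta}.
Similarly p_{Alta} = 220/3 + (1/6)p_{Borealis}.
Substituting the second reaction function into the first: p_{Borealis} = 419/6 + (1/6)(220/3 + (1/6)p_{Borealis}), which gives (35/36)p_{Borealis} = 1477/18 ⇒ p_{Borealis} = 84.4.
Then p_{Alta} = 220/3 + (1/6)·84.4 = 87.4.
q_{Borealis} = 311 − 3·84.4 + 87.4 = 145.2.
Profit = (84.4 − 36)·145.2 = 7027.68.

7027.68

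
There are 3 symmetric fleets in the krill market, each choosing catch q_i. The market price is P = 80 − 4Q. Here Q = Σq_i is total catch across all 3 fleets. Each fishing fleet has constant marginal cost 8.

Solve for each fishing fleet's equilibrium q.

A representative fishing fleet's profit is π_i = q_i(80 − 4Q) − 8q_i, with Q = q_i + Σ_{j≠i} q_j.
First-order condition: 72 − 8q_i − 4Σ_{j≠i} q_j = 0.
With identical fishing fleets, set every q_j = q: then 72 − 8q − 8q = 0, i.e. q = 72/16 = 4.5.

4.5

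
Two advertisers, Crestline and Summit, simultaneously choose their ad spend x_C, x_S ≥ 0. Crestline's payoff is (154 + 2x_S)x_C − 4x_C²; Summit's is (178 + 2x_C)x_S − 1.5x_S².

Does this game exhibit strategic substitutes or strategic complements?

strategic complements

Expanding Crestline's payoff: 154x_C + 2x_Sx_C − 4x_C².
∂π/∂x_C = 154 + 2x_S − 8x_C = 0, so x_C = 19.25 + 0.25x_S.
The best-response slope dx_C/dx_S = 0.25 > 0: the reaction function is upward-sloping, so the choices are strategic complements.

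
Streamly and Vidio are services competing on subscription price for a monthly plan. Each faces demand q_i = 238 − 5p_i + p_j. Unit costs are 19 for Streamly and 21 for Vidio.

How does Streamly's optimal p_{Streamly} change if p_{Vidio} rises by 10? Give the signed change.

1

Streamly's profit: π = (p_{Streamly} − 19)(238 − 5p_{Streamly} + p_{Vidio}).
∂π/∂p_{Streamly} = 333 − 10p_{Streamly} + p_{Vidio} = 0 ⇒ p_{Streamly} = 33.3 + 0.1p_{Vidio}.
The reaction-function slope is 0.1, so a 10-unit rise in p_{Vidio} moves p_{Streamly} by 0.1 × 10 = 1. Streamly's best response rises — the actions are strategic complements.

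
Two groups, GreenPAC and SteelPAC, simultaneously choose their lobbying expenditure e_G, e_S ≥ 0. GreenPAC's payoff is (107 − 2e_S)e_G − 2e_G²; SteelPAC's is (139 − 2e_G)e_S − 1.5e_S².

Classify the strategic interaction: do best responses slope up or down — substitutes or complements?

Expanding GreenPAC's payoff: 107e_G − 2e_Se_G − 2e_G².
∂π/∂e_G = 107 − 2e_S − 4e_G = 0, so e_G = 26.75 − 0.5e_S.
The best-response slope de_G/de_S = −0.5 < 0: the reaction function is downward-sloping, so the choices are strategic substitutes.

strategic substitutes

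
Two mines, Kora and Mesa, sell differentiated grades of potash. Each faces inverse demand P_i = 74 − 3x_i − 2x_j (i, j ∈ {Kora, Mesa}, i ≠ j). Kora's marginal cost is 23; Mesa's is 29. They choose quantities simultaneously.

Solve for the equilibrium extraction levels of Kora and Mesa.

Mine Kora's profit: π = x_{Kora}(74 − 3x_{Kora} − 2x_{Mesa}) − 23x_{Kora}.
∂π/∂x_{Kora} = 51 − 6x_{Kora} − 2x_{Mesa} = 0 ⇒ x_{Kora} = 8.5 − (1/3)x_{Mesa}.
Similarly x_{Mesa} = 7.5 − (1/3)x_{Kora}.
Plugging x_{Mesa} into Kora's best response: x_{Kora} = 8.5 − (1/3)(7.5 − (1/3)x_{Kora}) ⇒ (8/9)x_{Kora} = 6, so x_{Kora} = 6.75.
Then x_{Mesa} = 7.5 − (1/3)·6.75 = 5.25.

6.75, 5.25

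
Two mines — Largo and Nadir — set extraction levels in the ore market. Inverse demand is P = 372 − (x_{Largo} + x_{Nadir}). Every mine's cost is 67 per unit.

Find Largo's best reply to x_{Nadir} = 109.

Mine Largo's profit: π = x_{Largo}(372 − (x_{Largo} + x_{Nadir})) − 67x_{Largo}.
∂π/∂x_{Largo} = 305 − 2x_{Largo} − x_{Nadir} = 0, so x_{Largo} = 152.5 − 0.5x_{Nadir}.
At x_{Nadir} = 109: x_{Largo} = 152.5 − 0.5·109 = 98.

98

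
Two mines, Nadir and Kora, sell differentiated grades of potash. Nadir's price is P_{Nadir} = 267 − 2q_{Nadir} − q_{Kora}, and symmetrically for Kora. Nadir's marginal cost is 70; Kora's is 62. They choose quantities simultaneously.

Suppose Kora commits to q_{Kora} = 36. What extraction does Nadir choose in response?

Mine Nadir's profit: π = q_{Nadir}(267 − 2q_{Nadir} − q_{Kora}) − 70q_{Nadir}.
∂π/∂q_{Nadir} = 197 − 4q_{Nadir} − q_{Kora} = 0 ⇒ q_{Nadir} = 49.25 − 0.25q_{Kora}.
At q_{Kora} = 36: q_{Nadir} = 49.25 − 0.25·36 = 40.25.

40.25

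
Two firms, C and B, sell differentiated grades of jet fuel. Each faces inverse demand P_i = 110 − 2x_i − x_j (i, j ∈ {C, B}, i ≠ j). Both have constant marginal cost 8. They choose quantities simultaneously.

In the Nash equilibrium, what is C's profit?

832.32

Firm C's profit: π = x_C(110 − 2x_C − x_B) − 8x_C.
∂π/∂x_C = 102 − 4x_C − x_B = 0 ⇒ x_C = 25.5 − 0.25x_B.
Setting x_C = x_B in the reaction function: x_C = 25.5 − 0.25x_C, so x_C = 25.5 / 1.25 = 20.4.
P_C = 110 − 2·20.4 − 20.4 = 48.8.
Profit = (48.8 − 8)·20.4 = 832.32.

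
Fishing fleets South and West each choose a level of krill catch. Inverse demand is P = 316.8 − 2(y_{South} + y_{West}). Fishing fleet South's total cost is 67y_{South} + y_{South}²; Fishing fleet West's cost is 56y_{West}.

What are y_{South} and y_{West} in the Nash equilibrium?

23.88, 53.26

Fishing fleet South's profit: π = y_{South}(316.8 − 2(y_{South} + y_{West})) − 67y_{South} − y_{South}².
∂π/∂y_{South} = 249.8 − 6y_{South} − 2y_{West} = 0, so y_{South} = 1249/30 − (1/3)y_{West}.
For West: ∂π/∂y_{West} = 260.8 − 4y_{West} − 2y_{South} = 0 ⇒ y_{West} = 65.2 − 0.5y_{South}.
Substituting the second reaction function into the first: y_{South} = 1249/30 − (1/3)(65.2 − 0.5y_{South}), which gives (5/6)y_{South} = 19.9 ⇒ y_{South} = 23.88.
Then y_{West} = 65.2 − 0.5·23.88 = 53.26.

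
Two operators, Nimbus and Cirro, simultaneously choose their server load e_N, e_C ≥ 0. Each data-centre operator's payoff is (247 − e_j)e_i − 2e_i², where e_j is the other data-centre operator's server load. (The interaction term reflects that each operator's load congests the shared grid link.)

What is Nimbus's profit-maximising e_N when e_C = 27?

55

Nimbus's payoff is (247 − e_C)e_N − 2e_N².
∂π/∂e_N = 247 − e_C − 4e_N = 0, so e_N = 61.75 − 0.25e_C.
At e_C = 27: e_N = 61.75 − 0.25·27 = 55.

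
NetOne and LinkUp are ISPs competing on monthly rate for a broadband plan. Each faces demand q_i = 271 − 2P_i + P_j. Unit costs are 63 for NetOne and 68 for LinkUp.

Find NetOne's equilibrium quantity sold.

NetOne's profit: π = (P_{NetOne} − 63)(271 − 2P_{NetOne} + P_{LinkUp}).
∂π/∂P_{NetOne} = 397 − 4P_{NetOne} + P_{LinkUp} = 0 ⇒ P_{NetOne} = 99.25 + 0.25P_{LinkUp}.
Similarly P_{LinkUp} = 101.75 + 0.25P_{NetOne}.
Substituting the second reaction function into the first: P_{NetOne} = 99.25 + 0.25(101.75 + 0.25P_{NetOne}), which gives 0.9375P_{NetOne} = 124.6875 ⇒ P_{NetOne} = 133.
Then P_{LinkUp} = 101.75 + 0.25·133 = 135.
q_{NetOne} = 271 − 2·133 + 135 = 140.

140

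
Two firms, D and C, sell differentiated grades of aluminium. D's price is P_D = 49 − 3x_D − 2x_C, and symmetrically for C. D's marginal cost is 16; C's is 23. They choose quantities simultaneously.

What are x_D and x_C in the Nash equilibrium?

Firm D's profit: π = x_D(49 − 3x_D − 2x_C) − 16x_D.
∂π/∂x_D = 33 − 6x_D − 2x_C = 0 ⇒ x_D = 5.5 − (1/3)x_C.
Similarly x_C = 13/3 − (1/3)x_D.
Substituting the second reaction function into the first: x_D = 5.5 − (1/3)(13/3 − (1/3)x_D), which gives (8/9)x_D = 73/18 ⇒ x_D = 4.5625.
Then x_C = 13/3 − (1/3)·4.5625 = 2.8125.

4.5625, 2.8125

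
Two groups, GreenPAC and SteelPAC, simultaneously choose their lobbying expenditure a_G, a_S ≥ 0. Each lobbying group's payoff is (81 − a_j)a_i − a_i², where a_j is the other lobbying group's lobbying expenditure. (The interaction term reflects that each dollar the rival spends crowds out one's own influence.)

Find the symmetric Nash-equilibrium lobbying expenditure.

GreenPAC's payoff is (81 − a_S)a_G − a_G².
∂π/∂a_G = 81 − a_S − 2a_G = 0, so a_G = 40.5 − 0.5a_S.
The game is symmetric, so in equilibrium a_S = a_G: the reaction function gives 1.5a_G = 40.5, hence a_G = 27.

27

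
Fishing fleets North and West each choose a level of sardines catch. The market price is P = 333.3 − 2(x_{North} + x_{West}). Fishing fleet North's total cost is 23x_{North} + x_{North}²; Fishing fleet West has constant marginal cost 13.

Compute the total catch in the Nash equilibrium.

95.09

Fishing fleet North's profit: π = x_{North}(333.3 − 2(x_{North} + x_{West})) − 23x_{North} − x_{North}².
∂π/∂x_{North} = 310.3 − 6x_{North} − 2x_{West} = 0, so x_{North} = 3103/60 − (1/3)x_{West}.
For West: ∂π/∂x_{West} = 320.3 − 4x_{West} − 2x_{North} = 0 ⇒ x_{West} = 80.075 − 0.5x_{North}.
Solving the two reaction functions simultaneously: (1 − (−1/3)(−0.5))x_{North} = 3103/60 − (1/3)·80.075, so (5/6)x_{North} = 25.025 and x_{North} = 30.03.
Then x_{West} = 80.075 − 0.5·30.03 = 65.06.
Total catch: 30.03 + 65.06 = 95.09.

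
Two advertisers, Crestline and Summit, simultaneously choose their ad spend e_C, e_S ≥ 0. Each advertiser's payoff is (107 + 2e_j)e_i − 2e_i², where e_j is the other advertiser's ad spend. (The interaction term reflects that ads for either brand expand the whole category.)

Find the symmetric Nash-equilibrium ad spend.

Crestline's payoff is (107 + 2e_S)e_C − 2e_C².
∂π/∂e_C = 107 + 2e_S − 4e_C = 0, so e_C = 26.75 + 0.5e_S.
By symmetry e_S = e_C; substituting into the reaction function, 0.5e_C = 26.75 and e_C = 53.5.

53.5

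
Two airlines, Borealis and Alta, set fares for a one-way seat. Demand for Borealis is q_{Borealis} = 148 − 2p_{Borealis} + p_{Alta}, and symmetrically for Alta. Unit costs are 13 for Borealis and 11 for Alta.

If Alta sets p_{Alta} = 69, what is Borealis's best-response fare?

60.75

Borealis's profit: π = (p_{Borealis} − 13)(148 − 2p_{Borealis} + p_{Alta}).
∂π/∂p_{Borealis} = 174 − 4p_{Borealis} + p_{Alta} = 0 ⇒ p_{Borealis} = 43.5 + 0.25p_{Alta}.
At p_{Alta} = 69: p_{Borealis} = 43.5 + 0.25·69 = 60.75.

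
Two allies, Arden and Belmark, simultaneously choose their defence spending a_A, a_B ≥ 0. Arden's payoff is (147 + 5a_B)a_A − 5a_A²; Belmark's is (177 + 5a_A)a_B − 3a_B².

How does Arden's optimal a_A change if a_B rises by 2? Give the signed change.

1

Expanding Arden's payoff: 147a_A + 5a_Ba_A − 5a_A².
∂π/∂a_A = 147 + 5a_B − 10a_A = 0, so a_A = 14.7 + 0.5a_B.
The reaction-function slope is 0.5, so a 2-unit rise in a_B moves a_A by 0.5 × 2 = 1. Arden's best response rises — the actions are strategic complements.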